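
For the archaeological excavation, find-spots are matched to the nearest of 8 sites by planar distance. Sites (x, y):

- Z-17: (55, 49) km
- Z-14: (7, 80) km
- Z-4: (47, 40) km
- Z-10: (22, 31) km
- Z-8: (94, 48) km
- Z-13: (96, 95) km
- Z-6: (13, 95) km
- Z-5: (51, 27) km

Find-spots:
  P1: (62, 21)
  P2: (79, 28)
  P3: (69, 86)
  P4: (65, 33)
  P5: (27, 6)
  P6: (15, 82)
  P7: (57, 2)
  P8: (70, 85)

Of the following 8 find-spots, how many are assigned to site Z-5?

3

P1 → Z-5
P2 → Z-8
P3 → Z-13
P4 → Z-5
P5 → Z-10
P6 → Z-14
P7 → Z-5
P8 → Z-13
3 of the 8 go to Z-5.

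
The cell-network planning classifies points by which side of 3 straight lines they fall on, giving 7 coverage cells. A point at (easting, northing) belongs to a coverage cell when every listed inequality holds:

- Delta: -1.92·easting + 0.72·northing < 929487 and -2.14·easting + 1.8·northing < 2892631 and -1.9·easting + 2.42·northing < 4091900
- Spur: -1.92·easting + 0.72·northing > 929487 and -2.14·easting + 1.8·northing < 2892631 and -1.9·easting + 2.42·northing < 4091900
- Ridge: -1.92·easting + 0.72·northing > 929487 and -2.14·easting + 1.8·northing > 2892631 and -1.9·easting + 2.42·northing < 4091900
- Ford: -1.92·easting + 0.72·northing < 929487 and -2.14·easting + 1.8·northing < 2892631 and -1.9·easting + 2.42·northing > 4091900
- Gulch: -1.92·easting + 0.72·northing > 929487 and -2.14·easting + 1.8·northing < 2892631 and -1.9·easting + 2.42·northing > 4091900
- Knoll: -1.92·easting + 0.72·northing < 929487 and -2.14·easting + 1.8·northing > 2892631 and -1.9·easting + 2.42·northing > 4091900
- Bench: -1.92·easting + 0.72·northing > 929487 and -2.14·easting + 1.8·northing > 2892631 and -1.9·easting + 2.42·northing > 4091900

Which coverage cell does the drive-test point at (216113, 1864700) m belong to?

-1.92·216113 + 0.72·1864700 = 927647.040, which is < 929487
-2.14·216113 + 1.8·1864700 = 2893978.180, which is > 2892631
-1.9·216113 + 2.42·1864700 = 4101959.300, which is > 4091900
This sign pattern matches Knoll.

Knoll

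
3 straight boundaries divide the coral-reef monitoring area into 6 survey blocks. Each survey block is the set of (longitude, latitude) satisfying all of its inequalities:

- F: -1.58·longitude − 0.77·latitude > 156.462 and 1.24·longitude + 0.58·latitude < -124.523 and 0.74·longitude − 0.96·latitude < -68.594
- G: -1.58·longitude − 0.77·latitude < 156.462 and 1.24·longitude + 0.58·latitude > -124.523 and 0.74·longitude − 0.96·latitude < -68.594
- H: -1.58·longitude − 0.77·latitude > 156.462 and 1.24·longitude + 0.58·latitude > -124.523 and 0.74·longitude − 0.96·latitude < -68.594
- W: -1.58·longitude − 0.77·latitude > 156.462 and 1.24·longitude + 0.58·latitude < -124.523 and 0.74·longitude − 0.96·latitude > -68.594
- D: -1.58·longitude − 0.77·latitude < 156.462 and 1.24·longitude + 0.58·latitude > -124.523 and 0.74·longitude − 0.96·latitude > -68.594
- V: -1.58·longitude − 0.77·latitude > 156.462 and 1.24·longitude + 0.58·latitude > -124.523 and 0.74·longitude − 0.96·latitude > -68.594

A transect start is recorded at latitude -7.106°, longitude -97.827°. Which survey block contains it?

W

-1.58·-97.827 − 0.77·-7.106 = 160.038, which is > 156.462
1.24·-97.827 + 0.58·-7.106 = -125.427, which is < -124.523
0.74·-97.827 − 0.96·-7.106 = -65.570, which is > -68.594
This sign pattern matches W.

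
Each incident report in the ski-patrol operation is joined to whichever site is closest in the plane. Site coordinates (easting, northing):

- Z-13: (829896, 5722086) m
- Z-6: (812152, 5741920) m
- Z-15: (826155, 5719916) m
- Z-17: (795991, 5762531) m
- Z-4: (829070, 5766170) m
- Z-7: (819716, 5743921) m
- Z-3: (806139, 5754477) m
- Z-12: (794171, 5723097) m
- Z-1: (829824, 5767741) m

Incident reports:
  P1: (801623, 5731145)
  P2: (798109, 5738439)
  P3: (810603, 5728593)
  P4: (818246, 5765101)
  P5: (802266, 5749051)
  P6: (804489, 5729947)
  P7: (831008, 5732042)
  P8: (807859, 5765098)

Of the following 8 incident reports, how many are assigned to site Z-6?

2

P1 → Z-12
P2 → Z-6
P3 → Z-6
P4 → Z-4
P5 → Z-3
P6 → Z-12
P7 → Z-13
P8 → Z-3
2 of the 8 go to Z-6.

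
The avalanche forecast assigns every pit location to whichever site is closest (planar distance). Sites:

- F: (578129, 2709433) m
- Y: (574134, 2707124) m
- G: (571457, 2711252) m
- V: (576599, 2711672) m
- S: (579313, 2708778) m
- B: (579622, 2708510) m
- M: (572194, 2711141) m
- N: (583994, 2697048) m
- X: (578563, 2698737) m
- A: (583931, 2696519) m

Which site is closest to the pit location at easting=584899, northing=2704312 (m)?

Squared distances to each site:
F: 72057541.000; Y: 123792569.000; G: 228850964.000; V: 123059600.000; S: 51148552.000; B: 45469933.000; M: 208052266.000; N: 53584721.000; X: 71225521.000; A: 61667873.000.
Minimum at B.

B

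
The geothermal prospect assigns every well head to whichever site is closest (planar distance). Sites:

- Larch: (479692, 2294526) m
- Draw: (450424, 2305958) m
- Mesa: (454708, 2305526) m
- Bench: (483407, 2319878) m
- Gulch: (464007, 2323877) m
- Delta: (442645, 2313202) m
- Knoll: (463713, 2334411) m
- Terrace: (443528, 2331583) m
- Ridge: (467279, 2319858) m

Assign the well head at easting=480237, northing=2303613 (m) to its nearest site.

Larch

Squared distances to each site:
Larch: 82870594.000; Draw: 894313994.000; Mesa: 655389410.000; Bench: 274599125.000; Gulch: 674042596.000; Delta: 1505107385.000; Knoll: 1221559380.000; Terrace: 2129871581.000; Ridge: 431809789.000.
Minimum at Larch.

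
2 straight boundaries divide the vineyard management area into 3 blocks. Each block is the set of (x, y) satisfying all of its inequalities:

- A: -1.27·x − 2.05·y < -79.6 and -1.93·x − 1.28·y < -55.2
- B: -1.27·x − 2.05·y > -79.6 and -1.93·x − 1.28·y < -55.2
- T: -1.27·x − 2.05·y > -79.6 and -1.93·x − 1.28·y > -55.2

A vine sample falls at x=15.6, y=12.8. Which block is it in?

T

-1.27·15.6 − 2.05·12.8 = -46.052, which is > -79.6
-1.93·15.6 − 1.28·12.8 = -46.492, which is > -55.2
This sign pattern matches T.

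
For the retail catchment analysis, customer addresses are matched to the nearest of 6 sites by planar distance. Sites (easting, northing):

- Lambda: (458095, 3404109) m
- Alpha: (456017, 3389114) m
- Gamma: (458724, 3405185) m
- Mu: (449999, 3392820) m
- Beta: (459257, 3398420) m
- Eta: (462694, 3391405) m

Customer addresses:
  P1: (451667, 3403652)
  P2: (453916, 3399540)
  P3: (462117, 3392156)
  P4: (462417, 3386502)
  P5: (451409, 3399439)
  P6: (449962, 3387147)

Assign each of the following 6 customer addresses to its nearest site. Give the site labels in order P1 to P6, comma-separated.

P1 → Lambda (d²=41528033.00)
P2 → Beta (d²=29780681.00)
P3 → Eta (d²=896930.00)
P4 → Eta (d²=24116138.00)
P5 → Mu (d²=45799261.00)
P6 → Mu (d²=32184298.00)

Lambda, Beta, Eta, Eta, Mu, Mu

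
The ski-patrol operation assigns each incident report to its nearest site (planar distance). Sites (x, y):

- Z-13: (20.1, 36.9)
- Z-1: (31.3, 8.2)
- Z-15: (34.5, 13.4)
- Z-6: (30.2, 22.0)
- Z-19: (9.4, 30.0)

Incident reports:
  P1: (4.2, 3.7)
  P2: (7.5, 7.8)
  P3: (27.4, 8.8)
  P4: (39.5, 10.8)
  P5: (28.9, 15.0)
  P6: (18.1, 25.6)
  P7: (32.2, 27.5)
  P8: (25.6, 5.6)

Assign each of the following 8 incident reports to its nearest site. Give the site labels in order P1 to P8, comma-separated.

P1 → Z-19 (d²=718.73)
P2 → Z-19 (d²=496.45)
P3 → Z-1 (d²=15.57)
P4 → Z-15 (d²=31.76)
P5 → Z-15 (d²=33.92)
P6 → Z-19 (d²=95.05)
P7 → Z-6 (d²=34.25)
P8 → Z-1 (d²=39.25)

Z-19, Z-19, Z-1, Z-15, Z-15, Z-19, Z-6, Z-1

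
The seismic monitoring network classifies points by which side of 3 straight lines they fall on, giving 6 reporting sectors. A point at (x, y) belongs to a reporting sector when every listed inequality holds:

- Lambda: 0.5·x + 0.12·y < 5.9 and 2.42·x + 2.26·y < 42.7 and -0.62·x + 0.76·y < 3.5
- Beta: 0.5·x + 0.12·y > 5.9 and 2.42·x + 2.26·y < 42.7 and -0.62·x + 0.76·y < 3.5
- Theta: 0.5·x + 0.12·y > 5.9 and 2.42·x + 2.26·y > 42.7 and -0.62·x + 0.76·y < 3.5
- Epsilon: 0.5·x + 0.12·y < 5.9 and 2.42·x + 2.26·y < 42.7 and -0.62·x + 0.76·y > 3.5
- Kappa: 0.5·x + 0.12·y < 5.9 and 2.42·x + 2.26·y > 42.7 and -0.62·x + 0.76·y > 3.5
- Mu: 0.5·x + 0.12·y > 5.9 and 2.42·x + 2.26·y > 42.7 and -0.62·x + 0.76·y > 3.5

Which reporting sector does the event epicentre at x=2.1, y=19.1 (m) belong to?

Kappa

0.5·2.1 + 0.12·19.1 = 3.342, which is < 5.9
2.42·2.1 + 2.26·19.1 = 48.248, which is > 42.7
-0.62·2.1 + 0.76·19.1 = 13.214, which is > 3.5
This sign pattern matches Kappa.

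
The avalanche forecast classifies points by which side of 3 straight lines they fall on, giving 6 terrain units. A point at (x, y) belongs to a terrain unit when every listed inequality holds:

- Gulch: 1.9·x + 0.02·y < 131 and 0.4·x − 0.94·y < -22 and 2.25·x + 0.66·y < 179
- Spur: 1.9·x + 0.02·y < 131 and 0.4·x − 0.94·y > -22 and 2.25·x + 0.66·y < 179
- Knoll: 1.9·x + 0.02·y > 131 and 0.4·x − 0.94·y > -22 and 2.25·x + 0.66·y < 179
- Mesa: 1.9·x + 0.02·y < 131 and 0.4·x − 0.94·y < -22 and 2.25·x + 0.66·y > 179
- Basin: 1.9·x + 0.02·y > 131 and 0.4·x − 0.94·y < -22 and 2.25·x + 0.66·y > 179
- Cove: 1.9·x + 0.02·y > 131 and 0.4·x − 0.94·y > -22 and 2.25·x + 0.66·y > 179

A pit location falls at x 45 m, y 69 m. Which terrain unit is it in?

1.9·45 + 0.02·69 = 86.880, which is < 131
0.4·45 − 0.94·69 = -46.860, which is < -22
2.25·45 + 0.66·69 = 146.790, which is < 179
This sign pattern matches Gulch.

Gulch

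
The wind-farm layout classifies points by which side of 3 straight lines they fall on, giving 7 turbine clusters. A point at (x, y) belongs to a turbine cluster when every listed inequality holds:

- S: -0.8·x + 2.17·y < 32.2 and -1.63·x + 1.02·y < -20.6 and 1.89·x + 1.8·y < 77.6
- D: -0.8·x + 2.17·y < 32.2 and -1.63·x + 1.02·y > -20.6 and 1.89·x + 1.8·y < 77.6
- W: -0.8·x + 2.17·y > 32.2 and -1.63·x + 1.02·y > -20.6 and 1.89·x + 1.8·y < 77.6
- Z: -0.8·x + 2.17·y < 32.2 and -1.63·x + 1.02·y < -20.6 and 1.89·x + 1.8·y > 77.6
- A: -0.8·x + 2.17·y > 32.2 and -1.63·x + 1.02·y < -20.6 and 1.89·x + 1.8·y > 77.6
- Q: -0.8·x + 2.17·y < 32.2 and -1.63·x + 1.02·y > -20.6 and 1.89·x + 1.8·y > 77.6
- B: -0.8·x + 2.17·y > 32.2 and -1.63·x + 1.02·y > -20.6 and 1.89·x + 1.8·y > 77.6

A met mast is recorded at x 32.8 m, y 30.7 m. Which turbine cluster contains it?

-0.8·32.8 + 2.17·30.7 = 40.379, which is > 32.2
-1.63·32.8 + 1.02·30.7 = -22.150, which is < -20.6
1.89·32.8 + 1.8·30.7 = 117.252, which is > 77.6
This sign pattern matches A.

A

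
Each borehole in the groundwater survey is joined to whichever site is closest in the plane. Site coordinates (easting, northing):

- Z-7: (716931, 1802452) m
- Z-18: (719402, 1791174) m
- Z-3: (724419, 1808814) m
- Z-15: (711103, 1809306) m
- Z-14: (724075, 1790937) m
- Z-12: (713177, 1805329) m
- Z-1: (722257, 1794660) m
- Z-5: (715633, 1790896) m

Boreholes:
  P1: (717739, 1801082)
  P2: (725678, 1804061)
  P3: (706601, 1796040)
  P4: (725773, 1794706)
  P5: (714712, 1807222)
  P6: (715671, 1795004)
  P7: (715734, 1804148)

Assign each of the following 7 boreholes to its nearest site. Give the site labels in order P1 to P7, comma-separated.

Z-7, Z-3, Z-5, Z-1, Z-12, Z-5, Z-7

P1 → Z-7 (d²=2529764.00)
P2 → Z-3 (d²=24176090.00)
P3 → Z-5 (d²=108037760.00)
P4 → Z-1 (d²=12364372.00)
P5 → Z-12 (d²=5939674.00)
P6 → Z-5 (d²=16877108.00)
P7 → Z-7 (d²=4309225.00)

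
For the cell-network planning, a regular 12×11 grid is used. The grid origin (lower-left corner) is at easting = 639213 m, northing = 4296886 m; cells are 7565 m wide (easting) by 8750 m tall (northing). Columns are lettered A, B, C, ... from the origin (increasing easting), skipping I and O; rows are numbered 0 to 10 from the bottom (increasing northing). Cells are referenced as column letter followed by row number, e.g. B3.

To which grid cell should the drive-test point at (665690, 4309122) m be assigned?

Column index: ⌊(665690 − 639213) / 7565⌋ = ⌊3.500⌋ = 3 → column D
Row offset from origin: ⌊(4309122 − 4296886) / 8750⌋ = ⌊1.398⌋ = 1 → row 1

D1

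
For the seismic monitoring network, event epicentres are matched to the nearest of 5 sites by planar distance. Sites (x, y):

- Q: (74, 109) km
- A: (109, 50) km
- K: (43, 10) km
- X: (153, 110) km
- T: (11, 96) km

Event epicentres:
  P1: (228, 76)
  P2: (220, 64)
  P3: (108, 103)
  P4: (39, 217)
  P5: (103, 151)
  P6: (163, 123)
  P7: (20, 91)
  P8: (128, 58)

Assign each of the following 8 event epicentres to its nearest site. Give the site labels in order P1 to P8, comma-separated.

X, X, Q, Q, Q, X, T, A

P1 → X (d²=6781.00)
P2 → X (d²=6605.00)
P3 → Q (d²=1192.00)
P4 → Q (d²=12889.00)
P5 → Q (d²=2605.00)
P6 → X (d²=269.00)
P7 → T (d²=106.00)
P8 → A (d²=425.00)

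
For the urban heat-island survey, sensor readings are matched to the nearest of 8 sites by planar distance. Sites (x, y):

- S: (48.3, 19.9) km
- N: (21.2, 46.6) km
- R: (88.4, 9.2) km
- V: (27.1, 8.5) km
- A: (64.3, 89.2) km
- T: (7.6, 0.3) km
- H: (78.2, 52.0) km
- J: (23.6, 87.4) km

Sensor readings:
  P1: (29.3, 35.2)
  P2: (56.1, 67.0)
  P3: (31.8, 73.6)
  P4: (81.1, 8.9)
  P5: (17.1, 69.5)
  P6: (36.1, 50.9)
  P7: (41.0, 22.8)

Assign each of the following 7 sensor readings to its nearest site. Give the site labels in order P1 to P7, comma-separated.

N, A, J, R, J, N, S

P1 → N (d²=195.57)
P2 → A (d²=560.08)
P3 → J (d²=257.68)
P4 → R (d²=53.38)
P5 → J (d²=362.66)
P6 → N (d²=240.50)
P7 → S (d²=61.70)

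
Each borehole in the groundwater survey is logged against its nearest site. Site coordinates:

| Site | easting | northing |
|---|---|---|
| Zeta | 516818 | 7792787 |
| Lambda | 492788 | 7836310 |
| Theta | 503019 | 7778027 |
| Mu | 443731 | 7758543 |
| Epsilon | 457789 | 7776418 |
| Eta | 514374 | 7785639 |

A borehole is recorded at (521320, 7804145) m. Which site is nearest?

Zeta

Squared distances to each site:
Zeta: 149272168.000; Lambda: 1848662249.000; Theta: 1017076525.000; Mu: 8099595325.000; Epsilon: 4804974490.000; Eta: 390718952.000.
Minimum at Zeta.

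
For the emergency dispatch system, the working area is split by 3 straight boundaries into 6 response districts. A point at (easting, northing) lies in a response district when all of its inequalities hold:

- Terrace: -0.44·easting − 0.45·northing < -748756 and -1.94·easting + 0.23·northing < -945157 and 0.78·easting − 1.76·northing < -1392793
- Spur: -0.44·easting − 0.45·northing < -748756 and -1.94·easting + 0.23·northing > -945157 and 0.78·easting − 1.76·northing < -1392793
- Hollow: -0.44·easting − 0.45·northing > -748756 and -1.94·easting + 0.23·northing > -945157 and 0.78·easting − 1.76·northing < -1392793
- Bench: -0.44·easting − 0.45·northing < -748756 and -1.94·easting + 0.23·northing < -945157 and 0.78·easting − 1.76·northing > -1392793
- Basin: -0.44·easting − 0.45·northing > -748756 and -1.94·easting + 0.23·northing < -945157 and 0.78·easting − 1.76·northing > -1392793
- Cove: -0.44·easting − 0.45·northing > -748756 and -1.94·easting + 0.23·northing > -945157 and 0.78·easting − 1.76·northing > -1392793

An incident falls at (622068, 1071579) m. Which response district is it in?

Terrace

-0.44·622068 − 0.45·1071579 = -755920.470, which is < -748756
-1.94·622068 + 0.23·1071579 = -960348.750, which is < -945157
0.78·622068 − 1.76·1071579 = -1400766.000, which is < -1392793
This sign pattern matches Terrace.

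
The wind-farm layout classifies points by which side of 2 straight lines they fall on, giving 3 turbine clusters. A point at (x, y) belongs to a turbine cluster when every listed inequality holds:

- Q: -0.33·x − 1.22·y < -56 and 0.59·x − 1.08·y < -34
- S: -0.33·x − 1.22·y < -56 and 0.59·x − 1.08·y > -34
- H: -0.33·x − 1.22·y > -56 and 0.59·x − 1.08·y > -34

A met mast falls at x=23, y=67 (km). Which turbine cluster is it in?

Q

-0.33·23 − 1.22·67 = -89.330, which is < -56
0.59·23 − 1.08·67 = -58.790, which is < -34
This sign pattern matches Q.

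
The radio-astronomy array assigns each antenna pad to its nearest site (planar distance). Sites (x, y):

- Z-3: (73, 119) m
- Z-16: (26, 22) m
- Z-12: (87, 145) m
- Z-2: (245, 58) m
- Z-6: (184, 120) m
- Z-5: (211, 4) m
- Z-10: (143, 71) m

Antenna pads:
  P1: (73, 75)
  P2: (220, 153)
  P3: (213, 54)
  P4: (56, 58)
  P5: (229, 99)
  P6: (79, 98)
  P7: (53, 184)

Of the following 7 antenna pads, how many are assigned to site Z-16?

1

P1 → Z-3
P2 → Z-6
P3 → Z-2
P4 → Z-16
P5 → Z-2
P6 → Z-3
P7 → Z-12
1 of the 7 goes to Z-16.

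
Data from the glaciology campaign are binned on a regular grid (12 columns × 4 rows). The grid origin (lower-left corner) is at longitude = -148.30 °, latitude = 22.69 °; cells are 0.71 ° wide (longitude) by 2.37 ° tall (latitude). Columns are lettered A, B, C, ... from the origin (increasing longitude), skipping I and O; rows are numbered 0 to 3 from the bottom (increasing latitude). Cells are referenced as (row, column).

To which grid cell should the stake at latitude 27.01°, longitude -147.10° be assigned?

Column index: ⌊(-147.10 − -148.30) / 0.71⌋ = ⌊1.690⌋ = 1 → column B
Row offset from origin: ⌊(27.01 − 22.69) / 2.37⌋ = ⌊1.823⌋ = 1 → row 1

(1, B)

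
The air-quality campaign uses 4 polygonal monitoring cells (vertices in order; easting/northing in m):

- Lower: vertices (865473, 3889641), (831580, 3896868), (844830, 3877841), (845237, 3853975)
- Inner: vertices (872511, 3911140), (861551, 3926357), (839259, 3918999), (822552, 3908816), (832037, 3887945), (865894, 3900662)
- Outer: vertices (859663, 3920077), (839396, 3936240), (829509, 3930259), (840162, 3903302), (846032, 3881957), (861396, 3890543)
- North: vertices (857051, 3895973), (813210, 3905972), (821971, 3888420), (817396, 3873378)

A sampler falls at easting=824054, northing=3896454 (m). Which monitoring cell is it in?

North

Cast a ray rightward from (824054, 3896454). For each polygon, the edges (by vertex number in listed order) whose endpoints lie on opposite sides of northing = 3896454, where each meets that height, and whether that is right or left of the point:
Lower: 1–2 at easting≈833521.6 (right), 2–3 at easting≈831868.3 (right) → 2 crossings.
Inner: 4–5 at easting≈828170.0 (right), 5–6 at easting≈854690.9 (right) → 2 crossings.
Outer: 4–5 at easting≈842045.2 (right), 6–1 at easting≈861049.2 (right) → 2 crossings.
North: 1–2 at easting≈854942.0 (right), 2–3 at easting≈817960.9 (left) → 1 crossing.
Only North has an odd count, so the point is inside North.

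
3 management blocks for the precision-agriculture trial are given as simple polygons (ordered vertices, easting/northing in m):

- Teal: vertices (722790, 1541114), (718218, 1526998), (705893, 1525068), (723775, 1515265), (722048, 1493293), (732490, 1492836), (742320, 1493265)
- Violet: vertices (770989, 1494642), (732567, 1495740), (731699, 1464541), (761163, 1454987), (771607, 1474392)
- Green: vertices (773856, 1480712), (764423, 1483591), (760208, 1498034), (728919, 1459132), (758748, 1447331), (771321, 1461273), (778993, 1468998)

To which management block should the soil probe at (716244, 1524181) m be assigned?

Cast a ray rightward from (716244, 1524181). For each polygon, the edges (by vertex number in listed order) whose endpoints lie on opposite sides of northing = 1524181, where each meets that height, and whether that is right or left of the point:
Teal: 3–4 at easting≈707511.0 (left), 7–1 at easting≈729701.4 (right) → 1 crossing.
Violet: no edge straddles that height → 0 crossings.
Green: no edge straddles that height → 0 crossings.
Only Teal has an odd count, so the point is inside Teal.

Teal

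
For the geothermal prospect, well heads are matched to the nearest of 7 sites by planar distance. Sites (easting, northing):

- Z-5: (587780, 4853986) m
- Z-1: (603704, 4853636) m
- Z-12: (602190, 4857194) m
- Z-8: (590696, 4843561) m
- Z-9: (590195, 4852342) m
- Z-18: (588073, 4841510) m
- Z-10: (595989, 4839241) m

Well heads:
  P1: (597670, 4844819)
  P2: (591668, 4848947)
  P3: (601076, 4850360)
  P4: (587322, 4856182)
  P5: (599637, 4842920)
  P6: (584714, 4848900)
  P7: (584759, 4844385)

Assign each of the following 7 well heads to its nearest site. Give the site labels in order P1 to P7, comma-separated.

P1 → Z-10 (d²=33939845.00)
P2 → Z-9 (d²=13695754.00)
P3 → Z-1 (d²=17638560.00)
P4 → Z-5 (d²=5032180.00)
P5 → Z-10 (d²=26842945.00)
P6 → Z-5 (d²=35267752.00)
P7 → Z-18 (d²=19248221.00)

Z-10, Z-9, Z-1, Z-5, Z-10, Z-5, Z-18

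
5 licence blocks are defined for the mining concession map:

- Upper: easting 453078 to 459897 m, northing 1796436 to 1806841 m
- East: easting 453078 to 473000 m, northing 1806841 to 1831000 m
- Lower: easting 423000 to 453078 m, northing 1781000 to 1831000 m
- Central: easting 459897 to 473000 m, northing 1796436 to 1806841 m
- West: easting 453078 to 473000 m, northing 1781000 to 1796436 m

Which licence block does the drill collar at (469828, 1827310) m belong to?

East

The point has easting = 469828 and northing = 1827310.
Only East satisfies 453078 ≤ easting ≤ 473000 and 1806841 ≤ northing ≤ 1831000.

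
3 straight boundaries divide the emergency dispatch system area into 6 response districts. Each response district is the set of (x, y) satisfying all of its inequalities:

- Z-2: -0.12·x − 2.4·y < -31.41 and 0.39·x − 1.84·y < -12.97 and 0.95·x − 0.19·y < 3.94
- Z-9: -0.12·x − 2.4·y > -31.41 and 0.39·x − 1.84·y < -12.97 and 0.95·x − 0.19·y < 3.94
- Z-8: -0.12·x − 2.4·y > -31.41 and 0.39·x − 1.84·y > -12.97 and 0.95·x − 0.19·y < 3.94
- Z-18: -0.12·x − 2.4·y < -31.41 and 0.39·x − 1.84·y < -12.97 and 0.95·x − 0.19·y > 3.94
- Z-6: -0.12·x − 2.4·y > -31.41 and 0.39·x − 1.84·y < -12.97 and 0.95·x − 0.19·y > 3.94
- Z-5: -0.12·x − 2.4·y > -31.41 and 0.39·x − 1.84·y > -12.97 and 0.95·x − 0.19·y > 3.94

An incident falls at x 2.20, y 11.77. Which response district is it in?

-0.12·2.20 − 2.4·11.77 = -28.512, which is > -31.41
0.39·2.20 − 1.84·11.77 = -20.799, which is < -12.97
0.95·2.20 − 0.19·11.77 = -0.146, which is < 3.94
This sign pattern matches Z-9.

Z-9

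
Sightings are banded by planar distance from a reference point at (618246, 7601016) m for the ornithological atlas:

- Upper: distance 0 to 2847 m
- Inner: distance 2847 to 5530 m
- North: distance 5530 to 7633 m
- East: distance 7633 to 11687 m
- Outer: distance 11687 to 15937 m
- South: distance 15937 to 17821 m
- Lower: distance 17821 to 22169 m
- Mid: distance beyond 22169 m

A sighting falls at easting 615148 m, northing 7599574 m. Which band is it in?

Inner

Distance = √((615148−618246)² + (7599574−7601016)²) = √(9597604.000 + 2079364.000) = 3417.158 m.
2847 ≤ 3417.158 < 5530 → Inner.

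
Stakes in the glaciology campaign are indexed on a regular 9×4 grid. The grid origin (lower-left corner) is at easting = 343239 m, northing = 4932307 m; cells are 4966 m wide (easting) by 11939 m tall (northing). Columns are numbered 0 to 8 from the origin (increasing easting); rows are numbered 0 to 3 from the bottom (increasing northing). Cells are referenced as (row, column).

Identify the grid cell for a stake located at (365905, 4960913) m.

(2, 4)

Column index: ⌊(365905 − 343239) / 4966⌋ = ⌊4.564⌋ = 4
Row offset from origin: ⌊(4960913 − 4932307) / 11939⌋ = ⌊2.396⌋ = 2 → row 2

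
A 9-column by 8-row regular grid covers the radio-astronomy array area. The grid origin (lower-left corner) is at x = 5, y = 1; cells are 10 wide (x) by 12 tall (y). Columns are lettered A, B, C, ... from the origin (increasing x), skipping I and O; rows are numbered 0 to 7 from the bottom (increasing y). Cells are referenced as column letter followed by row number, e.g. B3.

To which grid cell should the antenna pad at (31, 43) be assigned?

C3

Column index: ⌊(31 − 5) / 10⌋ = ⌊2.600⌋ = 2 → column C
Row offset from origin: ⌊(43 − 1) / 12⌋ = ⌊3.500⌋ = 3 → row 3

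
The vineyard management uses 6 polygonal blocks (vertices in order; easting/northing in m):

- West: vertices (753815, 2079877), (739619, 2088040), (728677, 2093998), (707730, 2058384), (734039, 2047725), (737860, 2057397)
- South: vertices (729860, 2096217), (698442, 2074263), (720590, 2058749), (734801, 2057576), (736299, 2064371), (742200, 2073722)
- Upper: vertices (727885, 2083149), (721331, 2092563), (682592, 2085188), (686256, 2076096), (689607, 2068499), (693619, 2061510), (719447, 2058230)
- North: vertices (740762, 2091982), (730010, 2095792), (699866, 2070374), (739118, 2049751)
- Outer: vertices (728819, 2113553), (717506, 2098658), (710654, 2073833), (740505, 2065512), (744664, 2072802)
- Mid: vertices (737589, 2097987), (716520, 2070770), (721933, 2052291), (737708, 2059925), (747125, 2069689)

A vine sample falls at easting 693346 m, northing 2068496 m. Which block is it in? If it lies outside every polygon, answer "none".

Cast a ray rightward from (693346, 2068496). For each polygon, the edges (by vertex number in listed order) whose endpoints lie on opposite sides of northing = 2068496, where each meets that height, and whether that is right or left of the point:
West: 3–4 at easting≈713677.6 (right), 6–1 at easting≈745737.4 (right) → 2 crossings.
South: 2–3 at easting≈706675.0 (right), 5–6 at easting≈738902.1 (right) → 2 crossings.
Upper: 5–6 at easting≈689608.7 (left), 7–1 at easting≈722923.2 (right) → 1 crossing.
North: 3–4 at easting≈703440.4 (right), 4–1 at easting≈739847.7 (right) → 2 crossings.
Outer: 3–4 at easting≈729800.1 (right), 4–5 at easting≈742207.4 (right) → 2 crossings.
Mid: 2–3 at easting≈717186.1 (right), 4–5 at easting≈745974.4 (right) → 2 crossings.
Only Upper has an odd count, so the point is inside Upper.

Upper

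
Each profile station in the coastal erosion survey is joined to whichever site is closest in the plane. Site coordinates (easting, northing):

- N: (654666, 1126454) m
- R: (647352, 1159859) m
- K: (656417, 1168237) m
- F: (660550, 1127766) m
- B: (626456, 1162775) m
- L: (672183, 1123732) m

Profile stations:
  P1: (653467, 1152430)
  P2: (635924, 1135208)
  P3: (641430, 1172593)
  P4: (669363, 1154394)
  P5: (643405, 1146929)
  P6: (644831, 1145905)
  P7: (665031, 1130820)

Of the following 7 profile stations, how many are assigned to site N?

P1 → R
P2 → N
P3 → R
P4 → K
P5 → R
P6 → R
P7 → F
1 of the 7 goes to N.

1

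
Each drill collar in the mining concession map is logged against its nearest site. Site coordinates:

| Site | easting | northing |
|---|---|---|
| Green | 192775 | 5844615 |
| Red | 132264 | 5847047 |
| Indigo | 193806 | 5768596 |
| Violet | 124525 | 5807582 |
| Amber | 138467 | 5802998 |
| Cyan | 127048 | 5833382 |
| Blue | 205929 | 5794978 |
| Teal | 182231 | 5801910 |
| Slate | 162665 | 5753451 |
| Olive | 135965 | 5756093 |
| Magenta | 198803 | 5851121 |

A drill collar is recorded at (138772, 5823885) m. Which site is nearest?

Squared distances to each site:
Green: 3346056909.000; Red: 578832308.000; Indigo: 6085614677.000; Violet: 468764818.000; Amber: 436359794.000; Cyan: 227645185.000; Blue: 5345677298.000; Teal: 2371585306.000; Slate: 5531823805.000; Olive: 4603634513.000; Magenta: 4345520657.000.
Minimum at Cyan.

Cyan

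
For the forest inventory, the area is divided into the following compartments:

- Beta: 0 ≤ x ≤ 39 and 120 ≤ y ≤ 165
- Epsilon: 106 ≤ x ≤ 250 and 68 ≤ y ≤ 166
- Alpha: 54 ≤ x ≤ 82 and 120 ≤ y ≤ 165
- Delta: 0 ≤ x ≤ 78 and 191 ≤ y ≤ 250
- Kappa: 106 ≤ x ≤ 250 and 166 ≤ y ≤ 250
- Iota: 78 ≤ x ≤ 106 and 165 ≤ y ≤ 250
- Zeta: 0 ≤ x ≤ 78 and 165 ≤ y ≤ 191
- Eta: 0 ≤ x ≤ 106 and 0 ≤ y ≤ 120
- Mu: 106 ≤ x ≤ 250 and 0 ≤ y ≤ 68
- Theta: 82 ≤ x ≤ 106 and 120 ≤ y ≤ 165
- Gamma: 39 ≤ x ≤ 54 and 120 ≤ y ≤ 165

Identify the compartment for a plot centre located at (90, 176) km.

The point has x = 90 and y = 176.
Only Iota satisfies 78 ≤ x ≤ 106 and 165 ≤ y ≤ 250.

Iota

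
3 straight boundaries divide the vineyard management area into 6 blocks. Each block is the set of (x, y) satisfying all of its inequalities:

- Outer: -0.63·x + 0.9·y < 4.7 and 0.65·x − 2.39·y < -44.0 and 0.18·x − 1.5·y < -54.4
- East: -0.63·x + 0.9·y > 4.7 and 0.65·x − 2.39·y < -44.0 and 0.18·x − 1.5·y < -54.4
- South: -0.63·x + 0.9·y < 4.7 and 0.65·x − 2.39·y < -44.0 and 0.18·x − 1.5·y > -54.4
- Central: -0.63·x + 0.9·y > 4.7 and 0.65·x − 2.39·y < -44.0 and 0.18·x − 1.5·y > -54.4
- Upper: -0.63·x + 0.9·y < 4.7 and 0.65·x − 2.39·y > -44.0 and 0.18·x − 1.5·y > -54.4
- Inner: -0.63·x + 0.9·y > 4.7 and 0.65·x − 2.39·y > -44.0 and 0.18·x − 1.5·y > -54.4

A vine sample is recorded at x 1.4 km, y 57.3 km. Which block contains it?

East

-0.63·1.4 + 0.9·57.3 = 50.688, which is > 4.7
0.65·1.4 − 2.39·57.3 = -136.037, which is < -44.0
0.18·1.4 − 1.5·57.3 = -85.698, which is < -54.4
This sign pattern matches East.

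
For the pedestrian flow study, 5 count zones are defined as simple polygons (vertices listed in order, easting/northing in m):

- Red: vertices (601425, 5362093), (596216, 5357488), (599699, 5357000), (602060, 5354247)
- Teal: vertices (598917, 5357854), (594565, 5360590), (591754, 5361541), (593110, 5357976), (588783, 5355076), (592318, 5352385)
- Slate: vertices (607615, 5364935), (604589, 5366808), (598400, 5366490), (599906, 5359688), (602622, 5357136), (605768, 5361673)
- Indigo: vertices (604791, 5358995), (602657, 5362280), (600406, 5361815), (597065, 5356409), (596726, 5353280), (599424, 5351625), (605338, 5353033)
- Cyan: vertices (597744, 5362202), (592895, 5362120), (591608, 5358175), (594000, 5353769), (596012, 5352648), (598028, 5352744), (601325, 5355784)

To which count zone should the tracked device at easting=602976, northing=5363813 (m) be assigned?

Cast a ray rightward from (602976, 5363813). For each polygon, the edges (by vertex number in listed order) whose endpoints lie on opposite sides of northing = 5363813, where each meets that height, and whether that is right or left of the point:
Red: no edge straddles that height → 0 crossings.
Teal: no edge straddles that height → 0 crossings.
Slate: 3–4 at easting≈598992.7 (left), 6–1 at easting≈606979.7 (right) → 1 crossing.
Indigo: no edge straddles that height → 0 crossings.
Cyan: no edge straddles that height → 0 crossings.
Only Slate has an odd count, so the point is inside Slate.

Slate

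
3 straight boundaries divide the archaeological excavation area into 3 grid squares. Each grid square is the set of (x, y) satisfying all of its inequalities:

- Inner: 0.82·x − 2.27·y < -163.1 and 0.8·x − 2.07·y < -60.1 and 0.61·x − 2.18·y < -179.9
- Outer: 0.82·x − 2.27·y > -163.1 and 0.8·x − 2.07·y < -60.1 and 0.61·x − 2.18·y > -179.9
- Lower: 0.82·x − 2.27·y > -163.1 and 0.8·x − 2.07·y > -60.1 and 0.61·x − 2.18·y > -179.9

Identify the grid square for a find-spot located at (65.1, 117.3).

Inner

0.82·65.1 − 2.27·117.3 = -212.889, which is < -163.1
0.8·65.1 − 2.07·117.3 = -190.731, which is < -60.1
0.61·65.1 − 2.18·117.3 = -216.003, which is < -179.9
This sign pattern matches Inner.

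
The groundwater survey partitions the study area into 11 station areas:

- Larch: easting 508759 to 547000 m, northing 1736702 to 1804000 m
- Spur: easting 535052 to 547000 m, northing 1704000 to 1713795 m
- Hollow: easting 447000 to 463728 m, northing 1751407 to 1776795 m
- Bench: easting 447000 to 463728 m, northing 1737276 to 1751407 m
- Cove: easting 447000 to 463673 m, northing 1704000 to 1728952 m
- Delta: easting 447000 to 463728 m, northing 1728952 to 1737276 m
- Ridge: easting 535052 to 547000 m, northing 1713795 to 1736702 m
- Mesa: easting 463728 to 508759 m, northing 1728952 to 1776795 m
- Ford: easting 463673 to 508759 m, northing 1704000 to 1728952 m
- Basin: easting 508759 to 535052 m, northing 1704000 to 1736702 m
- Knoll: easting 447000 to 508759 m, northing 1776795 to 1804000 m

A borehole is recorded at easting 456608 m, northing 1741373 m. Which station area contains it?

Bench

The point has easting = 456608 and northing = 1741373.
Only Bench satisfies 447000 ≤ easting ≤ 463728 and 1737276 ≤ northing ≤ 1751407.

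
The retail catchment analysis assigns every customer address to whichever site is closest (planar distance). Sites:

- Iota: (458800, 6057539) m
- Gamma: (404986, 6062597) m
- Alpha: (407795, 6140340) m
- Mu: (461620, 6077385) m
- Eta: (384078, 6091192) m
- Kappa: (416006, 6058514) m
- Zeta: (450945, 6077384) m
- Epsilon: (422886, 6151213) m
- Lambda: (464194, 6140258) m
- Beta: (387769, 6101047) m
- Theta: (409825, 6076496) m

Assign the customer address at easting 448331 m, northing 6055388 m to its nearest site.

Iota

Squared distances to each site:
Iota: 114226762.000; Gamma: 1930758706.000; Alpha: 8860009600.000; Mu: 660465530.000; Eta: 5410374425.000; Kappa: 1054677501.000; Zeta: 490657012.000; Epsilon: 9829878650.000; Lambda: 7454551669.000; Beta: 5752500125.000; Theta: 1928259700.000.
Minimum at Iota.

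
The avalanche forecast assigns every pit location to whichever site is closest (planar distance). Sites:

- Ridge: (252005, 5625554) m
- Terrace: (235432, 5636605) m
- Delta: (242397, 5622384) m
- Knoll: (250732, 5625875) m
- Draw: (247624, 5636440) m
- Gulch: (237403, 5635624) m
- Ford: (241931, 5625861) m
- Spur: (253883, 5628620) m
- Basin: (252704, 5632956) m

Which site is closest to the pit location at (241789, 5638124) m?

Squared distances to each site:
Ridge: 262371556.000; Terrace: 42718810.000; Delta: 248117264.000; Knoll: 230015250.000; Draw: 36883081.000; Gulch: 25486996.000; Ford: 150401333.000; Spur: 236590852.000; Basin: 145845449.000.
Minimum at Gulch.

Gulch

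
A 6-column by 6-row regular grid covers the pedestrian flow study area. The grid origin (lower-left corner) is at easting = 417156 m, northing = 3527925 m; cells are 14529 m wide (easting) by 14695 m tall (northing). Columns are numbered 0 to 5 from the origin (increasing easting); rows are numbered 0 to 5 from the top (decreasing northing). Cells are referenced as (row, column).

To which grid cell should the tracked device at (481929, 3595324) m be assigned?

(1, 4)

Column index: ⌊(481929 − 417156) / 14529⌋ = ⌊4.458⌋ = 4
Row offset from origin: ⌊(3595324 − 3527925) / 14695⌋ = ⌊4.587⌋ = 4 → row 1 (counted from top)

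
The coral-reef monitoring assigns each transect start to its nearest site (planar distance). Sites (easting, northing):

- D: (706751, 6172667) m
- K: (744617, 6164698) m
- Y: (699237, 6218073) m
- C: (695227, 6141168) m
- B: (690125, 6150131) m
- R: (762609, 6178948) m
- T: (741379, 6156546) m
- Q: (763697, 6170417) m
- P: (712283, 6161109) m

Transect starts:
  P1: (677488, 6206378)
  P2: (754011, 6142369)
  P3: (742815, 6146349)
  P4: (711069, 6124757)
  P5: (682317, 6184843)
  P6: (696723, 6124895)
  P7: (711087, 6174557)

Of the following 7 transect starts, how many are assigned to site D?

P1 → Y
P2 → T
P3 → T
P4 → C
P5 → D
P6 → C
P7 → D
2 of the 7 go to D.

2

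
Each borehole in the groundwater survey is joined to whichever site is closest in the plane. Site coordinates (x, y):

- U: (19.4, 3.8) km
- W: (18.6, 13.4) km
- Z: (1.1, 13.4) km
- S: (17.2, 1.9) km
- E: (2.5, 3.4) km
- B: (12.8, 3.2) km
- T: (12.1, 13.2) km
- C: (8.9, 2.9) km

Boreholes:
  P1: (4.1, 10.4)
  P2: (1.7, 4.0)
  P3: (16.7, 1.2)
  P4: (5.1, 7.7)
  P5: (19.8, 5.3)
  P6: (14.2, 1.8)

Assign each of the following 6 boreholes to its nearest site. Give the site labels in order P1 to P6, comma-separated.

Z, E, S, E, U, B

P1 → Z (d²=18.00)
P2 → E (d²=1.00)
P3 → S (d²=0.74)
P4 → E (d²=25.25)
P5 → U (d²=2.41)
P6 → B (d²=3.92)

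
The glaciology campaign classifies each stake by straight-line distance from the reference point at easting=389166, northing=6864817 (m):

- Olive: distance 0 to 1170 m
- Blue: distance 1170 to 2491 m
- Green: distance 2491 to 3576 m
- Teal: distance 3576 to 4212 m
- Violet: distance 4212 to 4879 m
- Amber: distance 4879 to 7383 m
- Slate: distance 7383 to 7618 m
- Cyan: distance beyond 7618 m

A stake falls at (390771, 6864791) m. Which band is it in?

Blue

Distance = √((390771−389166)² + (6864791−6864817)²) = √(2576025.000 + 676.000) = 1605.211 m.
1170 ≤ 1605.211 < 2491 → Blue.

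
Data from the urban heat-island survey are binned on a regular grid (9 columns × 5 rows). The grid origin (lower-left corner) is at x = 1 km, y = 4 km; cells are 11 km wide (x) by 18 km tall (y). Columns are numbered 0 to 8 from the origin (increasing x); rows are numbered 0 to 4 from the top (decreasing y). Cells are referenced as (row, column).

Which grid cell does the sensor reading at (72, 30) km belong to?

Column index: ⌊(72 − 1) / 11⌋ = ⌊6.455⌋ = 6
Row offset from origin: ⌊(30 − 4) / 18⌋ = ⌊1.444⌋ = 1 → row 3 (counted from top)

(3, 6)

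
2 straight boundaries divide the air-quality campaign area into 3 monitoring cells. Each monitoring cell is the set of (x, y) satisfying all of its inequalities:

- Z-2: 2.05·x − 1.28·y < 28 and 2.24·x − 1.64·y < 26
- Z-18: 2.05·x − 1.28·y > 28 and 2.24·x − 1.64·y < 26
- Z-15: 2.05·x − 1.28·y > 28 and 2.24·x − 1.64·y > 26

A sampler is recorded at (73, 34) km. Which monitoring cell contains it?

Z-15

2.05·73 − 1.28·34 = 106.130, which is > 28
2.24·73 − 1.64·34 = 107.760, which is > 26
This sign pattern matches Z-15.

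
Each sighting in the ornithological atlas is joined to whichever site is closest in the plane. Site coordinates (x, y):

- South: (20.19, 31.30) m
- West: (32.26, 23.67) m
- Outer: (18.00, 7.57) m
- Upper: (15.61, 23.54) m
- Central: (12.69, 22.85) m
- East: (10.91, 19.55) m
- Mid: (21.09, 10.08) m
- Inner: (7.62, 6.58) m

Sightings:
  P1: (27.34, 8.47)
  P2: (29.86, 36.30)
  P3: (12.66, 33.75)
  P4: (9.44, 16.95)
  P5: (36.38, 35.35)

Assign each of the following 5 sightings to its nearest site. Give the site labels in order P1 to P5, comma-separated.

Mid, South, South, East, West

P1 → Mid (d²=41.65)
P2 → South (d²=118.51)
P3 → South (d²=62.70)
P4 → East (d²=8.92)
P5 → West (d²=153.40)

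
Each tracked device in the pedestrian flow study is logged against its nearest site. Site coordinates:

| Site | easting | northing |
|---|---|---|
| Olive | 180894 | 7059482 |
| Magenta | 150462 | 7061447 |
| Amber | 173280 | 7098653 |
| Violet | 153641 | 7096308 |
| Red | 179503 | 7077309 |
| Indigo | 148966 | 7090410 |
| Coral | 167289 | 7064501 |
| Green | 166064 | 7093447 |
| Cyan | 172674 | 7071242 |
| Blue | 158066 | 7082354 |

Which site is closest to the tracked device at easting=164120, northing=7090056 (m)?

Squared distances to each site:
Olive: 1216136552.000; Magenta: 1005015845.000; Amber: 157814009.000; Violet: 148896945.000; Red: 399122698.000; Indigo: 229769032.000; Coral: 663100586.000; Green: 15278017.000; Cyan: 427137512.000; Blue: 95971720.000.
Minimum at Green.

Green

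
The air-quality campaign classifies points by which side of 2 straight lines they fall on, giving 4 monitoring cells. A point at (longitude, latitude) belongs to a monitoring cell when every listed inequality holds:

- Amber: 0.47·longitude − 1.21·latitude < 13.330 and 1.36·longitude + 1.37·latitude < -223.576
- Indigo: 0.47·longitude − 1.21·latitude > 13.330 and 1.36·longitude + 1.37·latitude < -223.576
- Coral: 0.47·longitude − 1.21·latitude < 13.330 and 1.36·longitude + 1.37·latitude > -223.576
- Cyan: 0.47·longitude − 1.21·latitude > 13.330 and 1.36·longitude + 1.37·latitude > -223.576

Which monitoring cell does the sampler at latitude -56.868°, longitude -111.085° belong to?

Indigo

0.47·-111.085 − 1.21·-56.868 = 16.600, which is > 13.330
1.36·-111.085 + 1.37·-56.868 = -228.985, which is < -223.576
This sign pattern matches Indigo.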